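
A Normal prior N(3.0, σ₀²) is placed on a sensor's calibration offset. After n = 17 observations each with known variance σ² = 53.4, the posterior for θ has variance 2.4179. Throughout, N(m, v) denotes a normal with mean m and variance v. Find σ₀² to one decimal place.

For the Normal–Normal model with known σ², precisions add: τ_n = τ₀ + n/σ².
So 1/σ₀² = 1/2.4179 − 17/53.4 = 0.413582 − 0.318352 = 0.095230.
Hence σ₀² = 1/0.095230 ≈ 10.5.

σ₀² = 10.5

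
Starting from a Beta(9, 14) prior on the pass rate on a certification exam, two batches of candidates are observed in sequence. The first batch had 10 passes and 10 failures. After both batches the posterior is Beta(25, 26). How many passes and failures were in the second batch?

Sequential conjugate updates are equivalent to a single update on the pooled data, so total successes = posterior α − prior α and total failures = posterior β − prior β.
Total across both batches: 25−9=16 passes, 26−14=12 failures.
Subtract the first batch: 16−10=6 passes and 12−10=2 failures.

6 passes and 2 failures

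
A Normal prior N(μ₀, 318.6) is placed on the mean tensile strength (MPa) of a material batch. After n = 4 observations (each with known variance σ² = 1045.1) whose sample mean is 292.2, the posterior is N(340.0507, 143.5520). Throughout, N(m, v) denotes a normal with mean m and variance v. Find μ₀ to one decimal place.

μ₀ = 398.4

With known observation variance, the Normal–Normal posterior has precision τ_n = τ₀ + n/σ² and mean μ_n = (τ₀μ₀ + (n/σ²)x̄)/τ_n.
Here τ₀ = 1/318.6 = 0.003139 and τ_data = 4/1045.1 = 0.003827, so τ_n = 0.006966.
Rearranging for μ₀: μ₀ = (μ_n·τ_n − τ_data·x̄)/τ₀ = (340.0507·0.006966 − 0.003827·292.2) / 0.003139 = 1.250544/0.003139 ≈ 398.4.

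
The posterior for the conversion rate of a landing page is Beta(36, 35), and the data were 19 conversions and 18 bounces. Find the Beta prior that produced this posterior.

Under Beta–binomial conjugacy the posterior parameters are (α+s, β+f).
So α = 36 − 19 = 17 and β = 35 − 18 = 17.

Beta(17, 17)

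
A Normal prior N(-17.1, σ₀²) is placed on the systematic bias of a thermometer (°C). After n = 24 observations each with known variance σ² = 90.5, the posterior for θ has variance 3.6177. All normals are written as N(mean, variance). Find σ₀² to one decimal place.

For the Normal–Normal model with known σ², precisions add: τ_n = τ₀ + n/σ².
So 1/σ₀² = 1/3.6177 − 24/90.5 = 0.276419 − 0.265193 = 0.011226.
Hence σ₀² = 1/0.011226 ≈ 89.1.

σ₀² = 89.1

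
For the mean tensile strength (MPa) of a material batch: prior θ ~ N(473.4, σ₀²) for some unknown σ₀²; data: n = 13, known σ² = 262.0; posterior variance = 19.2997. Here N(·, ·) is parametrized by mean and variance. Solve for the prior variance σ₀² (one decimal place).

For the Normal–Normal model with known σ², precisions add: τ_n = τ₀ + n/σ².
So 1/σ₀² = 1/19.2997 − 13/262.0 = 0.051814 − 0.049618 = 0.002196.
Hence σ₀² = 1/0.002196 ≈ 455.4.

σ₀² = 455.4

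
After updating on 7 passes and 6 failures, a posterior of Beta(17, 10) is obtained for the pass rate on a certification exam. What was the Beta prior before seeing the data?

Beta(10, 4)

A Beta(α, β) prior with s successes and f failures in binomial data gives a Beta(α+s, β+f) posterior.
Subtract the data counts: 17−7=10, 10−6=4.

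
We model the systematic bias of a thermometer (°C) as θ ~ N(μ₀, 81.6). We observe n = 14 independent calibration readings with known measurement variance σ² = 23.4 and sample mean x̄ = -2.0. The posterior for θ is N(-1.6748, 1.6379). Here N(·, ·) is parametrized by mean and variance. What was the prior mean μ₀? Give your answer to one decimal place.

The posterior mean is a precision-weighted average: μ_n = (τ₀μ₀ + τ_data·x̄)/(τ₀+τ_data), with τ₀=1/σ₀² and τ_data=n/σ².
Here τ₀ = 1/81.6 = 0.012255 and τ_data = 14/23.4 = 0.598291, so τ_n = 0.610546.
Rearranging for μ₀: μ₀ = (μ_n·τ_n − τ_data·x̄)/τ₀ = (-1.6748·0.610546 − 0.598291·-2.0) / 0.012255 = 0.174040/0.012255 ≈ 14.2.

μ₀ = 14.2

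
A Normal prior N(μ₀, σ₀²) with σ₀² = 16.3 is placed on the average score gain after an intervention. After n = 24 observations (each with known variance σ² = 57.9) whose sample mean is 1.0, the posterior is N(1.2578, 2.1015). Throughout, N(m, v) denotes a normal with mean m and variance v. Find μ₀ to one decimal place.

μ₀ = 3.0

The posterior mean is a precision-weighted average: μ_n = (τ₀μ₀ + τ_data·x̄)/(τ₀+τ_data), with τ₀=1/σ₀² and τ_data=n/σ².
Here τ₀ = 1/16.3 = 0.061350 and τ_data = 24/57.9 = 0.414508, so τ_n = 0.475858.
Rearranging for μ₀: μ₀ = (μ_n·τ_n − τ_data·x̄)/τ₀ = (1.2578·0.475858 − 0.414508·1.0) / 0.061350 = 0.184026/0.061350 ≈ 3.0.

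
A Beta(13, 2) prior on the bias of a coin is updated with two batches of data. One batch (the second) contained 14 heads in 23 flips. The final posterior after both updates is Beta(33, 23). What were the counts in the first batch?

6 heads and 12 tails

Because Beta–binomial updating is additive in the counts, the combined data contributed (α_post−α_prior, β_post−β_prior) successes and failures.
Total across both batches: 33−13=20 heads, 23−2=21 tails.
Subtract the second batch: 20−14=6 heads and 21−9=12 tails.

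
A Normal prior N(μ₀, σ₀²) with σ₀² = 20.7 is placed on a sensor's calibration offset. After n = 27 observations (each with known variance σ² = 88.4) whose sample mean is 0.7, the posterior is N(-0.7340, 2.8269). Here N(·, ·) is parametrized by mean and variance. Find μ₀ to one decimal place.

With known observation variance, the Normal–Normal posterior has precision τ_n = τ₀ + n/σ² and mean μ_n = (τ₀μ₀ + (n/σ²)x̄)/τ_n.
Here τ₀ = 1/20.7 = 0.048309 and τ_data = 27/88.4 = 0.305430, so τ_n = 0.353739.
Rearranging for μ₀: μ₀ = (μ_n·τ_n − τ_data·x̄)/τ₀ = (-0.7340·0.353739 − 0.305430·0.7) / 0.048309 = -0.473445/0.048309 ≈ -9.8.

μ₀ = -9.8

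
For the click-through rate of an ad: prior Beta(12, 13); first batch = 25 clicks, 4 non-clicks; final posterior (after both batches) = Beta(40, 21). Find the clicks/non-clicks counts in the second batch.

Sequential conjugate updates are equivalent to a single update on the pooled data, so total successes = posterior α − prior α and total failures = posterior β − prior β.
Total across both batches: 40−12=28 clicks, 21−13=8 non-clicks.
Subtract the first batch: 28−25=3 clicks and 8−4=4 non-clicks.

3 clicks and 4 non-clicks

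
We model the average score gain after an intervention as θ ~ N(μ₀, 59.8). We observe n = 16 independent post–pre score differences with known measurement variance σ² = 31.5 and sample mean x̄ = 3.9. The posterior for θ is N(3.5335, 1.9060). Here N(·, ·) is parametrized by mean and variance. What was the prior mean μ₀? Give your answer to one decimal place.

With known observation variance, the Normal–Normal posterior has precision τ_n = τ₀ + n/σ² and mean μ_n = (τ₀μ₀ + (n/σ²)x̄)/τ_n.
Here τ₀ = 1/59.8 = 0.016722 and τ_data = 16/31.5 = 0.507937, so τ_n = 0.524659.
Rearranging for μ₀: μ₀ = (μ_n·τ_n − τ_data·x̄)/τ₀ = (3.5335·0.524659 − 0.507937·3.9) / 0.016722 = -0.127072/0.016722 ≈ -7.6.

μ₀ = -7.6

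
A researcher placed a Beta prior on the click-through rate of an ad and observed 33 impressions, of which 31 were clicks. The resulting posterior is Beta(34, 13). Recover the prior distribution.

Under Beta–binomial conjugacy the posterior parameters are (a+s, b+f).
So a = 34 − 31 = 3 and b = 13 − 2 = 11.

Beta(3, 11)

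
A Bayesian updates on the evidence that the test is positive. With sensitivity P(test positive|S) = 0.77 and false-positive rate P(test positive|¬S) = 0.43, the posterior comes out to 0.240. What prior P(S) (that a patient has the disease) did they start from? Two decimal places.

In odds form, posterior odds = prior odds × likelihood ratio, so prior odds = posterior odds ÷ LR.
Posterior odds = 0.240/(1−0.240) = 0.3158. LR = 0.77/0.43 = 1.7907.
Prior odds = 0.3158/1.7907 = 0.1764, so P(S) = 0.1764/(1+0.1764) ≈ 0.15.

P(S) = 0.15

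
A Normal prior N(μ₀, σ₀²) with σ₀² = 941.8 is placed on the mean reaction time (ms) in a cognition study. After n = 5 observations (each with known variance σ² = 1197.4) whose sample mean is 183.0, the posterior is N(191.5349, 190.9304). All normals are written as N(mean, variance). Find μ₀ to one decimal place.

The posterior mean is a precision-weighted average: μ_n = (τ₀μ₀ + τ_data·x̄)/(τ₀+τ_data), with τ₀=1/σ₀² and τ_data=n/σ².
Here τ₀ = 1/941.8 = 0.001062 and τ_data = 5/1197.4 = 0.004176, so τ_n = 0.005238.
Rearranging for μ₀: μ₀ = (μ_n·τ_n − τ_data·x̄)/τ₀ = (191.5349·0.005238 − 0.004176·183.0) / 0.001062 = 0.239052/0.001062 ≈ 225.1.

μ₀ = 225.1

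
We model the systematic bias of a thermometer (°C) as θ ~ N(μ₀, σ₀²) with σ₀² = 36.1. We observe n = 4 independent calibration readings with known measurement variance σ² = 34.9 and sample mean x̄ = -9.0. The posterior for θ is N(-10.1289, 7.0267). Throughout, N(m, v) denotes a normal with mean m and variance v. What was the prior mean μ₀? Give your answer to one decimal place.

μ₀ = -14.8

The posterior mean is a precision-weighted average: μ_n = (τ₀μ₀ + τ_data·x̄)/(τ₀+τ_data), with τ₀=1/σ₀² and τ_data=n/σ².
Here τ₀ = 1/36.1 = 0.027701 and τ_data = 4/34.9 = 0.114613, so τ_n = 0.142314.
Rearranging for μ₀: μ₀ = (μ_n·τ_n − τ_data·x̄)/τ₀ = (-10.1289·0.142314 − 0.114613·-9.0) / 0.027701 = -0.409967/0.027701 ≈ -14.8.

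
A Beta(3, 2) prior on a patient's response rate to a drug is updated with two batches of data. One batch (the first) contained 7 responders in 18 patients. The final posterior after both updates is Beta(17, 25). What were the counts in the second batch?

Sequential conjugate updates are equivalent to a single update on the pooled data, so total successes = posterior α − prior α and total failures = posterior β − prior β.
Total across both batches: 17−3=14 responders, 25−2=23 non-responders.
Subtract the first batch: 14−7=7 responders and 23−11=12 non-responders.

7 responders and 12 non-responders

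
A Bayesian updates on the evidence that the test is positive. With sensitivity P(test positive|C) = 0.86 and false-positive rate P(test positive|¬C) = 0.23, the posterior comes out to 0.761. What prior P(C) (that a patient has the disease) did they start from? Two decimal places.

In odds form, posterior odds = prior odds × likelihood ratio, so prior odds = posterior odds ÷ LR.
Posterior odds = 0.761/(1−0.761) = 3.1841. LR = 0.86/0.23 = 3.7391.
Prior odds = 3.1841/3.7391 = 0.8516, so P(C) = 0.8516/(1+0.8516) ≈ 0.46.

P(C) = 0.46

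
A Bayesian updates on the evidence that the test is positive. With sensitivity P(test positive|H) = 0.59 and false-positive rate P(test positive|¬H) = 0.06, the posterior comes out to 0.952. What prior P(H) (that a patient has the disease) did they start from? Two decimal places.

Bayes' rule in odds form gives O(H|E) = O(H)·[P(E|H)/P(E|¬H)], hence O(H) = O(H|E)/LR.
Posterior odds = 0.952/(1−0.952) = 19.8333. LR = 0.59/0.06 = 9.8333.
Prior odds = 19.8333/9.8333 = 2.0170, so P(H) = 2.0170/(1+2.0170) ≈ 0.67.

P(H) = 0.67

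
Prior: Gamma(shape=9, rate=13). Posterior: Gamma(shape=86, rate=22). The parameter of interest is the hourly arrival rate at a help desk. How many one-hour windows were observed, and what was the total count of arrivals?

Gamma–Poisson conjugacy: posterior shape = α + Σxᵢ, posterior rate = β + n.
Matching: Σxᵢ = 86 − 9 = 77 and n = 22 − 13 = 9.

n = 9 one-hour windows with total 77 arrivals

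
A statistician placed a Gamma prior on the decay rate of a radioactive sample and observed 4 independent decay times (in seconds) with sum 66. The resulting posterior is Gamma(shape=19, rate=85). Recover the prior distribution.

Gamma(shape=15, rate=19)

Gamma–exponential conjugacy: posterior shape = α + n, posterior rate = β + Σtᵢ.
So α = 19 − 4 = 15 and β = 85 − 66 = 19.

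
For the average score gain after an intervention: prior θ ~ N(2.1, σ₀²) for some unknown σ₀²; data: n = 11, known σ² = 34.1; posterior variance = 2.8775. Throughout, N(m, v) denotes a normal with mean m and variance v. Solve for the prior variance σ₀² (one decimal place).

σ₀² = 40.1

For the Normal–Normal model with known σ², precisions add: τ_n = τ₀ + n/σ².
So 1/σ₀² = 1/2.8775 − 11/34.1 = 0.347524 − 0.322581 = 0.024943.
Hence σ₀² = 1/0.024943 ≈ 40.1.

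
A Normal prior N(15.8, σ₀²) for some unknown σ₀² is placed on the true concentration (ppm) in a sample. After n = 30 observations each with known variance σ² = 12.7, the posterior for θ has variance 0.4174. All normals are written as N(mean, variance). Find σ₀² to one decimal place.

Posterior precision equals prior precision plus data precision: 1/σ_n² = 1/σ₀² + n/σ².
So 1/σ₀² = 1/0.4174 − 30/12.7 = 2.395783 − 2.362205 = 0.033578.
Hence σ₀² = 1/0.033578 ≈ 29.8.

σ₀² = 29.8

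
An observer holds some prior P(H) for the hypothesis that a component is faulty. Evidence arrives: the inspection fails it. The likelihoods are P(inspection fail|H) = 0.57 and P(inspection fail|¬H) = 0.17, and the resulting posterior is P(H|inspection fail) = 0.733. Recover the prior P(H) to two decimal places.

In odds form, posterior odds = prior odds × likelihood ratio, so prior odds = posterior odds ÷ LR.
Posterior odds = 0.733/(1−0.733) = 2.7453. LR = 0.57/0.17 = 3.3529.
Prior odds = 2.7453/3.3529 = 0.8188, so P(H) = 0.8188/(1+0.8188) ≈ 0.45.

P(H) = 0.45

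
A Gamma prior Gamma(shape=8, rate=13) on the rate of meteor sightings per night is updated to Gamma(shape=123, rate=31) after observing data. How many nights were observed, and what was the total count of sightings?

A Gamma(α, β) prior (rate parametrization) on a Poisson rate with n observations summing to S gives posterior Gamma(α+S, β+n).
Matching: Σxᵢ = 123 − 8 = 115 and n = 31 − 13 = 18.

n = 18 nights with total 115 sightings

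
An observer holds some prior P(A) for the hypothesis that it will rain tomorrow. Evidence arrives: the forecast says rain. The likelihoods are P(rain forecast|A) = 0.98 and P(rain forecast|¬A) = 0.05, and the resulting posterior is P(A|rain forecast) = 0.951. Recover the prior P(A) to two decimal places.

P(A) = 0.50

In odds form, posterior odds = prior odds × likelihood ratio, so prior odds = posterior odds ÷ LR.
Posterior odds = 0.951/(1−0.951) = 19.4082. LR = 0.98/0.05 = 19.6000.
Prior odds = 19.4082/19.6000 = 0.9902, so P(A) = 0.9902/(1+0.9902) ≈ 0.50.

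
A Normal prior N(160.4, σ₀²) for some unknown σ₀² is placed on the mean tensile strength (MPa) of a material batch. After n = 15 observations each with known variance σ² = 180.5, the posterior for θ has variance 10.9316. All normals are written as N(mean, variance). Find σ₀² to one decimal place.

σ₀² = 119.4

Posterior precision equals prior precision plus data precision: 1/σ_n² = 1/σ₀² + n/σ².
So 1/σ₀² = 1/10.9316 − 15/180.5 = 0.091478 − 0.083102 = 0.008376.
Hence σ₀² = 1/0.008376 ≈ 119.4.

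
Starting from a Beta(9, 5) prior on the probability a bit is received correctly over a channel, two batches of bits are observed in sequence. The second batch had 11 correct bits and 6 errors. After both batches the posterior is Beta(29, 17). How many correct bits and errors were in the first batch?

9 correct bits and 6 errors

Because Beta–binomial updating is additive in the counts, the combined data contributed (α_post−α_prior, β_post−β_prior) successes and failures.
Total across both batches: 29−9=20 correct bits, 17−5=12 errors.
Subtract the second batch: 20−11=9 correct bits and 12−6=6 errors.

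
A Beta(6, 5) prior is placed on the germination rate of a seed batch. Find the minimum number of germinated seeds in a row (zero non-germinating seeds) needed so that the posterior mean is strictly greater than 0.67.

k = 5

After k germinated seeds and 0 non-germinating seeds the posterior is Beta(6+k, 5), with mean (6+k)/(6+5+k).
Set (6+k)/(11+k) > 0.67 and solve: k > (0.67·11 − 6)/(1 − 0.67) = 4.152.
The smallest integer exceeding 4.152 is 5, and checking k=5: (11)/(16) = 0.6875 > 0.67.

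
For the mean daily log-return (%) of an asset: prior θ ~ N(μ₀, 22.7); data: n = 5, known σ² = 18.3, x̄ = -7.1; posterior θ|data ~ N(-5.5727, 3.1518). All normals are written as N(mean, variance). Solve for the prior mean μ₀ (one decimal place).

μ₀ = 3.9

The posterior mean is a precision-weighted average: μ_n = (τ₀μ₀ + τ_data·x̄)/(τ₀+τ_data), with τ₀=1/σ₀² and τ_data=n/σ².
Here τ₀ = 1/22.7 = 0.044053 and τ_data = 5/18.3 = 0.273224, so τ_n = 0.317277.
Rearranging for μ₀: μ₀ = (μ_n·τ_n − τ_data·x̄)/τ₀ = (-5.5727·0.317277 − 0.273224·-7.1) / 0.044053 = 0.171801/0.044053 ≈ 3.9.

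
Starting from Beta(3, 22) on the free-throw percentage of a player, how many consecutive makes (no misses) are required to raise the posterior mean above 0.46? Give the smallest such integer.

k = 16

After k makes and 0 misses the posterior is Beta(3+k, 22), with mean (3+k)/(3+22+k).
Set (3+k)/(25+k) > 0.46 and solve: k > (0.46·25 − 3)/(1 − 0.46) = 15.741.
The smallest integer exceeding 15.741 is 16.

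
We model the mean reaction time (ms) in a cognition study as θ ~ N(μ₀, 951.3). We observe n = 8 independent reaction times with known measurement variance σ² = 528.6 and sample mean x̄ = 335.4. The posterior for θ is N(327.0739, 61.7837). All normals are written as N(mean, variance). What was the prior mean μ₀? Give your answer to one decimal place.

With known observation variance, the Normal–Normal posterior has precision τ_n = τ₀ + n/σ² and mean μ_n = (τ₀μ₀ + (n/σ²)x̄)/τ_n.
Here τ₀ = 1/951.3 = 0.001051 and τ_data = 8/528.6 = 0.015134, so τ_n = 0.016185.
Rearranging for μ₀: μ₀ = (μ_n·τ_n − τ_data·x̄)/τ₀ = (327.0739·0.016185 − 0.015134·335.4) / 0.001051 = 0.217747/0.001051 ≈ 207.2.

μ₀ = 207.2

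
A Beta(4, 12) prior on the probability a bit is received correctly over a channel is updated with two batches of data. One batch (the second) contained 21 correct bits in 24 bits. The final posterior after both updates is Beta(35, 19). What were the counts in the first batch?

Because Beta–binomial updating is additive in the counts, the combined data contributed (α_post−α_prior, β_post−β_prior) successes and failures.
Total across both batches: 35−4=31 correct bits, 19−12=7 errors.
Subtract the second batch: 31−21=10 correct bits and 7−3=4 errors.

10 correct bits and 4 errors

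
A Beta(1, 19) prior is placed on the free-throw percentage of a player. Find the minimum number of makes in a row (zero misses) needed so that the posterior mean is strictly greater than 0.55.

k = 23

After k makes and 0 misses the posterior is Beta(1+k, 19), with mean (1+k)/(1+19+k).
Set (1+k)/(20+k) > 0.55 and solve: k > (0.55·20 − 1)/(1 − 0.55) = 22.222.
The smallest integer exceeding 22.222 is 23, and checking k=23: (24)/(43) = 0.5581 > 0.55.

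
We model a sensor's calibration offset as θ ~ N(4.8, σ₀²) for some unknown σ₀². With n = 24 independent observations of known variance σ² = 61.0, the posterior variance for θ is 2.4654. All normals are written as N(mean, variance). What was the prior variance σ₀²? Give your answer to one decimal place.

For the Normal–Normal model with known σ², precisions add: τ_n = τ₀ + n/σ².
So 1/σ₀² = 1/2.4654 − 24/61.0 = 0.405614 − 0.393443 = 0.012171.
Hence σ₀² = 1/0.012171 ≈ 82.2.

σ₀² = 82.2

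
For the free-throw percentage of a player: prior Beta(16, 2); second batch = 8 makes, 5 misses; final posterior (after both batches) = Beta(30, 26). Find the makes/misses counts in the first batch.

6 makes and 19 misses

Because Beta–binomial updating is additive in the counts, the combined data contributed (α_post−α_prior, β_post−β_prior) successes and failures.
Total across both batches: 30−16=14 makes, 26−2=24 misses.
Subtract the second batch: 14−8=6 makes and 24−5=19 misses.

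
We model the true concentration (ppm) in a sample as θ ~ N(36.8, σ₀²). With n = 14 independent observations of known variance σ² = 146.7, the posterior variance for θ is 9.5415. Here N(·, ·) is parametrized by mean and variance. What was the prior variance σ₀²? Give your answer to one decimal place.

σ₀² = 106.7

Posterior precision equals prior precision plus data precision: 1/σ_n² = 1/σ₀² + n/σ².
So 1/σ₀² = 1/9.5415 − 14/146.7 = 0.104805 − 0.095433 = 0.009372.
Hence σ₀² = 1/0.009372 ≈ 106.7.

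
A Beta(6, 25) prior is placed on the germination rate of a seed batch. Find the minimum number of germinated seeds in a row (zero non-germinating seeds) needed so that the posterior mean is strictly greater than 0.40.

k = 11

After k germinated seeds and 0 non-germinating seeds the posterior is Beta(6+k, 25), with mean (6+k)/(6+25+k).
Set (6+k)/(31+k) > 0.40 and solve: k > (0.40·31 − 6)/(1 − 0.40) = 10.667.
The smallest integer exceeding 10.667 is 11, and checking k=11: (17)/(42) = 0.4048 > 0.40.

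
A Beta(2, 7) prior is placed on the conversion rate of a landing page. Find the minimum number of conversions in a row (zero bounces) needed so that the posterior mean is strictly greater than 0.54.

k = 7

After k conversions and 0 bounces the posterior is Beta(2+k, 7), with mean (2+k)/(2+7+k).
Set (2+k)/(9+k) > 0.54 and solve: k > (0.54·9 − 2)/(1 − 0.54) = 6.217.
The smallest integer exceeding 6.217 is 7, and checking k=7: (9)/(16) = 0.5625 > 0.54.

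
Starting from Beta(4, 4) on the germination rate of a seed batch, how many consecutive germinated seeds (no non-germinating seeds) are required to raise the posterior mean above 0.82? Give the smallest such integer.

After k germinated seeds and 0 non-germinating seeds the posterior is Beta(4+k, 4), with mean (4+k)/(4+4+k).
Set (4+k)/(8+k) > 0.82 and solve: k > (0.82·8 − 4)/(1 − 0.82) = 14.222.
The smallest integer exceeding 14.222 is 15, and checking k=15: (19)/(23) = 0.8261 > 0.82.

k = 15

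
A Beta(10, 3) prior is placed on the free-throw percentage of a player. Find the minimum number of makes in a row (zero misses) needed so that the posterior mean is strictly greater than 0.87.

k = 11

After k makes and 0 misses the posterior is Beta(10+k, 3), with mean (10+k)/(10+3+k).
Set (10+k)/(13+k) > 0.87 and solve: k > (0.87·13 − 10)/(1 − 0.87) = 10.077.
The smallest integer exceeding 10.077 is 11, and checking k=11: (21)/(24) = 0.8750 > 0.87.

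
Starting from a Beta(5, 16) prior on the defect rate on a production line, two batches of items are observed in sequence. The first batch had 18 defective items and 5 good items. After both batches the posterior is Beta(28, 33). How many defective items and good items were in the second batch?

5 defective items and 12 good items

Because Beta–binomial updating is additive in the counts, the combined data contributed (α_post−α_prior, β_post−β_prior) successes and failures.
Total across both batches: 28−5=23 defective items, 33−16=17 good items.
Subtract the first batch: 23−18=5 defective items and 17−5=12 good items.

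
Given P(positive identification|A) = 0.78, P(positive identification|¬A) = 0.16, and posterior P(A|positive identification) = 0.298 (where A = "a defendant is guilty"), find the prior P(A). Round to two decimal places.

In odds form, posterior odds = prior odds × likelihood ratio, so prior odds = posterior odds ÷ LR.
Posterior odds = 0.298/(1−0.298) = 0.4245. LR = 0.78/0.16 = 4.8750.
Prior odds = 0.4245/4.8750 = 0.0871, so P(A) = 0.0871/(1+0.0871) ≈ 0.08.

P(A) = 0.08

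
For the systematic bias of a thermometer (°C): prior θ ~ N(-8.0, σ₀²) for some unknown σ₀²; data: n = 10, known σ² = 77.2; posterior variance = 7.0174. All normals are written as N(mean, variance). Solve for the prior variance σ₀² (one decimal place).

Posterior precision equals prior precision plus data precision: 1/σ_n² = 1/σ₀² + n/σ².
So 1/σ₀² = 1/7.0174 − 10/77.2 = 0.142503 − 0.129534 = 0.012969.
Hence σ₀² = 1/0.012969 ≈ 77.1.

σ₀² = 77.1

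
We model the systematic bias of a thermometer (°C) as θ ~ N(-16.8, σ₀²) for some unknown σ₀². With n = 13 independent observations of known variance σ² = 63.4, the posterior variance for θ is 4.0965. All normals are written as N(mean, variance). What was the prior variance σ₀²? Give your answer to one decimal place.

For the Normal–Normal model with known σ², precisions add: τ_n = τ₀ + n/σ².
So 1/σ₀² = 1/4.0965 − 13/63.4 = 0.244111 − 0.205047 = 0.039064.
Hence σ₀² = 1/0.039064 ≈ 25.6.

σ₀² = 25.6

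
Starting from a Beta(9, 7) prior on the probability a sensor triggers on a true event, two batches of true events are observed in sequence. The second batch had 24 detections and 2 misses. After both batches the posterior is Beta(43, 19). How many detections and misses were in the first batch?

Sequential conjugate updates are equivalent to a single update on the pooled data, so total successes = posterior α − prior α and total failures = posterior β − prior β.
Total across both batches: 43−9=34 detections, 19−7=12 misses.
Subtract the second batch: 34−24=10 detections and 12−2=10 misses.

10 detections and 10 misses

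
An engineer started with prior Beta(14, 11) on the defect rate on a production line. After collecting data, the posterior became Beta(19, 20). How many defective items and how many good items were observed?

5 defective items and 9 good items

A Beta(a, b) prior with s successes and f failures in binomial data gives a Beta(a+s, b+f) posterior.
So s = 19 − 14 = 5 and f = 20 − 11 = 9.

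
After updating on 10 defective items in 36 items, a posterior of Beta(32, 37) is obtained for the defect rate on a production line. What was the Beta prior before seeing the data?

Beta(22, 11)

A Beta(α, β) prior with s successes and f failures in binomial data gives a Beta(α+s, β+f) posterior.
So α = 32 − 10 = 22 and β = 37 − 26 = 11.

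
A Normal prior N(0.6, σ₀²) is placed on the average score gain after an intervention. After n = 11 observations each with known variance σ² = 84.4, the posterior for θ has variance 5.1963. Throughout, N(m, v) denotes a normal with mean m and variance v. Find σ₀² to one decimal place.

σ₀² = 16.1

Posterior precision equals prior precision plus data precision: 1/σ_n² = 1/σ₀² + n/σ².
So 1/σ₀² = 1/5.1963 − 11/84.4 = 0.192445 − 0.130332 = 0.062113.
Hence σ₀² = 1/0.062113 ≈ 16.1.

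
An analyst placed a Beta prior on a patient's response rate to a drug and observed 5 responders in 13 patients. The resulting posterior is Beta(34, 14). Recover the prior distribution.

Beta(29, 6)

Under Beta–binomial conjugacy the posterior parameters are (a+s, b+f).
So a = 34 − 5 = 29 and b = 14 − 8 = 6.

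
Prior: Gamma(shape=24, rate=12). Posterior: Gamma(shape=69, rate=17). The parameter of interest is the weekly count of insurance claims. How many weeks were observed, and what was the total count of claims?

Gamma–Poisson conjugacy: posterior shape = α + Σxᵢ, posterior rate = β + n.
Matching: Σxᵢ = 69 − 24 = 45 and n = 17 − 12 = 5.

n = 5 weeks with total 45 claims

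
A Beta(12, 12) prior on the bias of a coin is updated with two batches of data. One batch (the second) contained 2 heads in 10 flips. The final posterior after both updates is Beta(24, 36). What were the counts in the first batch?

10 heads and 16 tails

Because Beta–binomial updating is additive in the counts, the combined data contributed (α_post−α_prior, β_post−β_prior) successes and failures.
Total across both batches: 24−12=12 heads, 36−12=24 tails.
Subtract the second batch: 12−2=10 heads and 24−8=16 tails.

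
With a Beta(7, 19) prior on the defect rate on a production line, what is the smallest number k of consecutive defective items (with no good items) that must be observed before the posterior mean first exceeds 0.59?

k = 21

After k defective items and 0 good items the posterior is Beta(7+k, 19), with mean (7+k)/(7+19+k).
Set (7+k)/(26+k) > 0.59 and solve: k > (0.59·26 − 7)/(1 − 0.59) = 20.341.
The smallest integer exceeding 20.341 is 21, and checking k=21: (28)/(47) = 0.5957 > 0.59.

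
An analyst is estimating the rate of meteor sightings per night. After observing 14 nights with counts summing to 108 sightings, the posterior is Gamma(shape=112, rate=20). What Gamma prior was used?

Gamma–Poisson conjugacy: posterior shape = α + Σxᵢ, posterior rate = β + n.
So α = 112 − 108 = 4 and β = 20 − 14 = 6.

Gamma(shape=4, rate=6)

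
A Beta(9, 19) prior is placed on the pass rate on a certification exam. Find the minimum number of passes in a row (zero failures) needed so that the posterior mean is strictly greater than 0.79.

k = 63

After k passes and 0 failures the posterior is Beta(9+k, 19), with mean (9+k)/(9+19+k).
Set (9+k)/(28+k) > 0.79 and solve: k > (0.79·28 − 9)/(1 − 0.79) = 62.476.
The smallest integer exceeding 62.476 is 63.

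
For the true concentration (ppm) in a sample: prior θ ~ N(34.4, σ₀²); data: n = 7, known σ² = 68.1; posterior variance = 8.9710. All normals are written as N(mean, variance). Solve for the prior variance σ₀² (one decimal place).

σ₀² = 115.2

For the Normal–Normal model with known σ², precisions add: τ_n = τ₀ + n/σ².
So 1/σ₀² = 1/8.9710 − 7/68.1 = 0.111470 − 0.102790 = 0.008680.
Hence σ₀² = 1/0.008680 ≈ 115.2.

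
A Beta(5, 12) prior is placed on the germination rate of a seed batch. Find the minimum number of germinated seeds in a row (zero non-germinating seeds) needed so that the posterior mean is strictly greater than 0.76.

k = 34

After k germinated seeds and 0 non-germinating seeds the posterior is Beta(5+k, 12), with mean (5+k)/(5+12+k).
Set (5+k)/(17+k) > 0.76 and solve: k > (0.76·17 − 5)/(1 − 0.76) = 33.000.
The smallest integer exceeding 33.000 is 34.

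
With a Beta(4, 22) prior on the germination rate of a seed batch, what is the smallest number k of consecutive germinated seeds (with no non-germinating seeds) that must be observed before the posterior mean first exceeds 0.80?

After k germinated seeds and 0 non-germinating seeds the posterior is Beta(4+k, 22), with mean (4+k)/(4+22+k).
Set (4+k)/(26+k) > 0.80 and solve: k > (0.80·26 − 4)/(1 − 0.80) = 84.000.
The smallest integer exceeding 84.000 is 85.

k = 85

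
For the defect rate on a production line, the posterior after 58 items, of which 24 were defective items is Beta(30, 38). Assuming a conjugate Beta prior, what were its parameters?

Under Beta–binomial conjugacy the posterior parameters are (α+s, β+f).
Subtract the data counts: 30−24=6, 38−34=4.

Beta(6, 4)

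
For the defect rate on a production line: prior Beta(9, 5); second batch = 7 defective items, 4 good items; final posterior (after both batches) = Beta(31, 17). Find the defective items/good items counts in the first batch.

15 defective items and 8 good items

Because Beta–binomial updating is additive in the counts, the combined data contributed (α_post−α_prior, β_post−β_prior) successes and failures.
Total across both batches: 31−9=22 defective items, 17−5=12 good items.
Subtract the second batch: 22−7=15 defective items and 12−4=8 good items.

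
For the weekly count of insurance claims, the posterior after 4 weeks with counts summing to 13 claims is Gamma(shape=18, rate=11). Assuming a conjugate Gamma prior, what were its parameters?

A Gamma(α, β) prior (rate parametrization) on a Poisson rate with n observations summing to S gives posterior Gamma(α+S, β+n).
So α = 18 − 13 = 5 and β = 11 − 4 = 7.

Gamma(shape=5, rate=7)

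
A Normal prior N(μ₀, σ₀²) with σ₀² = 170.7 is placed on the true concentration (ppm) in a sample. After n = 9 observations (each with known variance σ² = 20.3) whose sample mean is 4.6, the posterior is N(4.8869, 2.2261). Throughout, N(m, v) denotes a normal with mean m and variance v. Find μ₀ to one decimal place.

μ₀ = 26.6

With known observation variance, the Normal–Normal posterior has precision τ_n = τ₀ + n/σ² and mean μ_n = (τ₀μ₀ + (n/σ²)x̄)/τ_n.
Here τ₀ = 1/170.7 = 0.005858 and τ_data = 9/20.3 = 0.443350, so τ_n = 0.449208.
Rearranging for μ₀: μ₀ = (μ_n·τ_n − τ_data·x̄)/τ₀ = (4.8869·0.449208 − 0.443350·4.6) / 0.005858 = 0.155825/0.005858 ≈ 26.6.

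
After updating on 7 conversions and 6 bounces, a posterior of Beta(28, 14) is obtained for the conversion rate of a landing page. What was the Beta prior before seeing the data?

Beta(21, 8)

A Beta(a, b) prior with s successes and f failures in binomial data gives a Beta(a+s, b+f) posterior.
So a = 28 − 7 = 21 and b = 14 − 6 = 8.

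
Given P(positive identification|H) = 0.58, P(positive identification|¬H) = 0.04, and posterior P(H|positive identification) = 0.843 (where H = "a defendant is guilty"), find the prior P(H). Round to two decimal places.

P(H) = 0.27

Bayes' rule in odds form gives O(H|E) = O(H)·[P(E|H)/P(E|¬H)], hence O(H) = O(H|E)/LR.
Posterior odds = 0.843/(1−0.843) = 5.3694. LR = 0.58/0.04 = 14.5000.
Prior odds = 5.3694/14.5000 = 0.3703, so P(H) = 0.3703/(1+0.3703) ≈ 0.27.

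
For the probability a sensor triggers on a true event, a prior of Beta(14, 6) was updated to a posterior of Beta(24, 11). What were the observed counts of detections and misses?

Under Beta–binomial conjugacy the posterior parameters are (a+s, b+f).
Match parameters: s=24−14=10, f=11−6=5.

10 detections and 5 misses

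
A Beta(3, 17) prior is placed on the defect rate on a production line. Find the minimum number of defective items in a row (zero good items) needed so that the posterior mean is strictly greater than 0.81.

k = 70

After k defective items and 0 good items the posterior is Beta(3+k, 17), with mean (3+k)/(3+17+k).
Set (3+k)/(20+k) > 0.81 and solve: k > (0.81·20 − 3)/(1 − 0.81) = 69.474.
The smallest integer exceeding 69.474 is 70, and checking k=70: (73)/(90) = 0.8111 > 0.81.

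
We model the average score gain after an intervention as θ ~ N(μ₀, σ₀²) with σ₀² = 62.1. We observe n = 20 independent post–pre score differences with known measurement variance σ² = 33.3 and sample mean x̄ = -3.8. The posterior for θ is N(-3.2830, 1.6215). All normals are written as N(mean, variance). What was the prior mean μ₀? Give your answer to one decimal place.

The posterior mean is a precision-weighted average: μ_n = (τ₀μ₀ + τ_data·x̄)/(τ₀+τ_data), with τ₀=1/σ₀² and τ_data=n/σ².
Here τ₀ = 1/62.1 = 0.016103 and τ_data = 20/33.3 = 0.600601, so τ_n = 0.616704.
Rearranging for μ₀: μ₀ = (μ_n·τ_n − τ_data·x̄)/τ₀ = (-3.2830·0.616704 − 0.600601·-3.8) / 0.016103 = 0.257645/0.016103 ≈ 16.0.

μ₀ = 16.0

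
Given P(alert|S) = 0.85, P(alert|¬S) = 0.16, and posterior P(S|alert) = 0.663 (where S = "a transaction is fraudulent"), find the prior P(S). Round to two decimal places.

P(S) = 0.27

Bayes' rule in odds form gives O(S|E) = O(S)·[P(E|S)/P(E|¬S)], hence O(S) = O(S|E)/LR.
Posterior odds = 0.663/(1−0.663) = 1.9674. LR = 0.85/0.16 = 5.3125.
Prior odds = 1.9674/5.3125 = 0.3703, so P(S) = 0.3703/(1+0.3703) ≈ 0.27.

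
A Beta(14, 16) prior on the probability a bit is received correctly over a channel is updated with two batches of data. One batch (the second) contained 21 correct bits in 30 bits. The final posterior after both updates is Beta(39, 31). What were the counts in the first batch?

Sequential conjugate updates are equivalent to a single update on the pooled data, so total successes = posterior α − prior α and total failures = posterior β − prior β.
Total across both batches: 39−14=25 correct bits, 31−16=15 errors.
Subtract the second batch: 25−21=4 correct bits and 15−9=6 errors.

4 correct bits and 6 errors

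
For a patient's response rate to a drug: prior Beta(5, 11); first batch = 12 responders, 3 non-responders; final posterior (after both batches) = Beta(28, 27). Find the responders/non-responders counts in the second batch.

11 responders and 13 non-responders

Sequential conjugate updates are equivalent to a single update on the pooled data, so total successes = posterior α − prior α and total failures = posterior β − prior β.
Total across both batches: 28−5=23 responders, 27−11=16 non-responders.
Subtract the first batch: 23−12=11 responders and 16−3=13 non-responders.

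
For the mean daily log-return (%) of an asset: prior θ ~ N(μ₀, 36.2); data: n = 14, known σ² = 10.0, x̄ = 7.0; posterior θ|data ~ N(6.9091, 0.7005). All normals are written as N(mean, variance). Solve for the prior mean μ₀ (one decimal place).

μ₀ = 2.3

With known observation variance, the Normal–Normal posterior has precision τ_n = τ₀ + n/σ² and mean μ_n = (τ₀μ₀ + (n/σ²)x̄)/τ_n.
Here τ₀ = 1/36.2 = 0.027624 and τ_data = 14/10.0 = 1.400000, so τ_n = 1.427624.
Rearranging for μ₀: μ₀ = (μ_n·τ_n − τ_data·x̄)/τ₀ = (6.9091·1.427624 − 1.400000·7.0) / 0.027624 = 0.063597/0.027624 ≈ 2.3.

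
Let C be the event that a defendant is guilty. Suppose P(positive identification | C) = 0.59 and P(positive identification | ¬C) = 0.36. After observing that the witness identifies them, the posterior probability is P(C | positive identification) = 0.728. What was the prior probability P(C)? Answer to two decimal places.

Bayes' rule in odds form gives O(C|E) = O(C)·[P(E|C)/P(E|¬C)], hence O(C) = O(C|E)/LR.
Posterior odds = 0.728/(1−0.728) = 2.6765. LR = 0.59/0.36 = 1.6389.
Prior odds = 2.6765/1.6389 = 1.6331, so P(C) = 1.6331/(1+1.6331) ≈ 0.62.

P(C) = 0.62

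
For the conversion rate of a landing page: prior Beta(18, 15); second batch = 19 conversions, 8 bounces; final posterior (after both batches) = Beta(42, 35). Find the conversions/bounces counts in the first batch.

Because Beta–binomial updating is additive in the counts, the combined data contributed (α_post−α_prior, β_post−β_prior) successes and failures.
Total across both batches: 42−18=24 conversions, 35−15=20 bounces.
Subtract the second batch: 24−19=5 conversions and 20−8=12 bounces.

5 conversions and 12 bounces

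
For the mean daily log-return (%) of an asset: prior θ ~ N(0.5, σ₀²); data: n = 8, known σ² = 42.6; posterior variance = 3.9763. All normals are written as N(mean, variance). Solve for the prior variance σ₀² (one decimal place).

For the Normal–Normal model with known σ², precisions add: τ_n = τ₀ + n/σ².
So 1/σ₀² = 1/3.9763 − 8/42.6 = 0.251490 − 0.187793 = 0.063697.
Hence σ₀² = 1/0.063697 ≈ 15.7.

σ₀² = 15.7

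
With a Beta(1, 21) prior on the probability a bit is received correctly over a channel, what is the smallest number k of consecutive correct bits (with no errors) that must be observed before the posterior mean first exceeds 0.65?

After k correct bits and 0 errors the posterior is Beta(1+k, 21), with mean (1+k)/(1+21+k).
Set (1+k)/(22+k) > 0.65 and solve: k > (0.65·22 − 1)/(1 − 0.65) = 38.000.
The smallest integer exceeding 38.000 is 39.

k = 39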